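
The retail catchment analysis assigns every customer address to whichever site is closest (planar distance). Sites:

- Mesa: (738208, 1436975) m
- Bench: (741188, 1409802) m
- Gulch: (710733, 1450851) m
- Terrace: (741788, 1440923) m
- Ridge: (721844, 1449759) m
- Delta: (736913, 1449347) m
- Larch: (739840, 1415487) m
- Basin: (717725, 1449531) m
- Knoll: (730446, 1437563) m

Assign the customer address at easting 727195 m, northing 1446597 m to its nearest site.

Squared distances to each site:
Mesa: 213869053.000; Bench: 1549676074.000; Gulch: 289093960.000; Terrace: 245149925.000; Ridge: 38631445.000; Delta: 102002024.000; Larch: 1127728125.000; Basin: 98289256.000; Knoll: 92182157.000.
Minimum at Ridge.

Ridge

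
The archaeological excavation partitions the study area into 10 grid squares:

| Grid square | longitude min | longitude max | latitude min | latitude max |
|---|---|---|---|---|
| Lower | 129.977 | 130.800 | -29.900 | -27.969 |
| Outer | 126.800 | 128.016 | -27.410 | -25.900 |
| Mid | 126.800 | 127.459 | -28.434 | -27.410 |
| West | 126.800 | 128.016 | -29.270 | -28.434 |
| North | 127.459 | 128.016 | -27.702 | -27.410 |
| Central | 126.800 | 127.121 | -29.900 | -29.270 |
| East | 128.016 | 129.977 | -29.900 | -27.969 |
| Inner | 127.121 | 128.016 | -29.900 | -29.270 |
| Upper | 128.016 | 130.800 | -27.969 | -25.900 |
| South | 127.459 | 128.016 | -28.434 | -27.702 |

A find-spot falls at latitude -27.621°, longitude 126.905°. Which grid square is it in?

Mid

The point has longitude = 126.905 and latitude = -27.621.
Only Mid satisfies 126.800 ≤ longitude ≤ 127.459 and -28.434 ≤ latitude ≤ -27.410.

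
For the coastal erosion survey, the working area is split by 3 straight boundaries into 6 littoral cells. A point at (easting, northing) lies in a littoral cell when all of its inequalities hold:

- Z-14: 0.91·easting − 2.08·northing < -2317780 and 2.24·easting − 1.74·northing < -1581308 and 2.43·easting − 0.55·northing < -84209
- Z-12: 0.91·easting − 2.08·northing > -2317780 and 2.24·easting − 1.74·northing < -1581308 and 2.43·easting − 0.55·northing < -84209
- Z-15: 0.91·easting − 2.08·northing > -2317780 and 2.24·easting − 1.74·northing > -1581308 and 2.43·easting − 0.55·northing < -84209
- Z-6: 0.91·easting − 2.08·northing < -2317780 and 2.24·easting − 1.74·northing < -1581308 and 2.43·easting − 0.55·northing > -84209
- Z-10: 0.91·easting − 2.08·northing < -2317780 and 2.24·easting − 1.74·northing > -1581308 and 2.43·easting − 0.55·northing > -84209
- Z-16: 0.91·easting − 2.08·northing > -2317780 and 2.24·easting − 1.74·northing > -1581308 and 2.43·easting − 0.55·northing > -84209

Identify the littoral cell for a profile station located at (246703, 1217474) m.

0.91·246703 − 2.08·1217474 = -2307846.190, which is > -2317780
2.24·246703 − 1.74·1217474 = -1565790.040, which is > -1581308
2.43·246703 − 0.55·1217474 = -70122.410, which is > -84209
This sign pattern matches Z-16.

Z-16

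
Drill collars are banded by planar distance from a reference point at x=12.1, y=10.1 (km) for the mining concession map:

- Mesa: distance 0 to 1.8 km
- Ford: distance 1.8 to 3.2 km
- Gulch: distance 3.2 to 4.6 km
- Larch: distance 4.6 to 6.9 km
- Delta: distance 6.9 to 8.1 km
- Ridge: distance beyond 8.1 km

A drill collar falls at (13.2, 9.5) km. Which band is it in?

Mesa

Distance = √((13.2−12.1)² + (9.5−10.1)²) = √(1.210 + 0.360) = 1.253 km.
0 ≤ 1.253 < 1.8 → Mesa.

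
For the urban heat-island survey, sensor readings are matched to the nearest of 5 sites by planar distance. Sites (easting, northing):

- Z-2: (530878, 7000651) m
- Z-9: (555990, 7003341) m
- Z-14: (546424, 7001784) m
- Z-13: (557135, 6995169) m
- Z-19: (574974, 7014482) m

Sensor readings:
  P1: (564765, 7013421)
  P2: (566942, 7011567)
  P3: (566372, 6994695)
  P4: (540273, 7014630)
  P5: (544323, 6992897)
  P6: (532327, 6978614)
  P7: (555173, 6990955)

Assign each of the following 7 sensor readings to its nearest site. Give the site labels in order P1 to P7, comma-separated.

P1 → Z-19 (d²=105349402.00)
P2 → Z-19 (d²=73010249.00)
P3 → Z-13 (d²=85546845.00)
P4 → Z-14 (d²=202854517.00)
P5 → Z-14 (d²=83392970.00)
P6 → Z-2 (d²=487728970.00)
P7 → Z-13 (d²=21607240.00)

Z-19, Z-19, Z-13, Z-14, Z-14, Z-2, Z-13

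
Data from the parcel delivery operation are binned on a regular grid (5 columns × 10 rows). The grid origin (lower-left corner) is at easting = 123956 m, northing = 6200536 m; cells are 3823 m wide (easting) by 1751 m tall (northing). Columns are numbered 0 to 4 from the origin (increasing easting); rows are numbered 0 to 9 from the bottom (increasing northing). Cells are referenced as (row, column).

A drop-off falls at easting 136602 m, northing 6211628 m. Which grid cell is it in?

(6, 3)

Column index: ⌊(136602 − 123956) / 3823⌋ = ⌊3.308⌋ = 3
Row offset from origin: ⌊(6211628 − 6200536) / 1751⌋ = ⌊6.335⌋ = 6 → row 6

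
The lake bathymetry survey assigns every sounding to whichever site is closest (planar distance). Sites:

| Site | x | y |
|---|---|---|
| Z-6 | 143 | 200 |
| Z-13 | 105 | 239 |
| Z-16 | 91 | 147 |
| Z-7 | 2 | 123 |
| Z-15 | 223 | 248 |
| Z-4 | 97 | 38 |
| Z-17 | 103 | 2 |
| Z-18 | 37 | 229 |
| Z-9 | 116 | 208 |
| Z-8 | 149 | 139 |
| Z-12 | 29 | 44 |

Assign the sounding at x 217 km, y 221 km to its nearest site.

Z-15

Squared distances to each site:
Z-6: 5917.000; Z-13: 12868.000; Z-16: 21352.000; Z-7: 55829.000; Z-15: 765.000; Z-4: 47889.000; Z-17: 60957.000; Z-18: 32464.000; Z-9: 10370.000; Z-8: 11348.000; Z-12: 66673.000.
Minimum at Z-15.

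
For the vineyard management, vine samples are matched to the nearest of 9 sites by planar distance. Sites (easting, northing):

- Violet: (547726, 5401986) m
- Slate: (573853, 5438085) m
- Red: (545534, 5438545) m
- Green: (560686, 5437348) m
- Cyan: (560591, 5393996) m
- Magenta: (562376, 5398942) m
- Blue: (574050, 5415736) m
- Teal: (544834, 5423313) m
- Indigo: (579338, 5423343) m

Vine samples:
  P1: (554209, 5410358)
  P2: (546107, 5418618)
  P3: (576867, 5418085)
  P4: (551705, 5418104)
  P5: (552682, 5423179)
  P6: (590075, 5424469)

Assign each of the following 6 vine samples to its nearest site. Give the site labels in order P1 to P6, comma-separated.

Violet, Teal, Blue, Teal, Teal, Indigo

P1 → Violet (d²=112119673.00)
P2 → Teal (d²=23663554.00)
P3 → Blue (d²=13453290.00)
P4 → Teal (d²=74344322.00)
P5 → Teal (d²=61609060.00)
P6 → Indigo (d²=116551045.00)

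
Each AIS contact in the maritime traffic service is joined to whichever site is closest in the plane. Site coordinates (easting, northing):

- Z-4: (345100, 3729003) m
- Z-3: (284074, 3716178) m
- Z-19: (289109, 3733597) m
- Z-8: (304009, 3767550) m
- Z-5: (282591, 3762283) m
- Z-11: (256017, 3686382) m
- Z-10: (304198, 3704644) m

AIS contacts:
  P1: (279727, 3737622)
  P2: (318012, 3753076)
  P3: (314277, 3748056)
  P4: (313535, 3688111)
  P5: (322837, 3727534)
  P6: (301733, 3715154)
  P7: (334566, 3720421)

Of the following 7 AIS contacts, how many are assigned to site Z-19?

1

P1 → Z-19
P2 → Z-8
P3 → Z-8
P4 → Z-10
P5 → Z-4
P6 → Z-10
P7 → Z-4
1 of the 7 goes to Z-19.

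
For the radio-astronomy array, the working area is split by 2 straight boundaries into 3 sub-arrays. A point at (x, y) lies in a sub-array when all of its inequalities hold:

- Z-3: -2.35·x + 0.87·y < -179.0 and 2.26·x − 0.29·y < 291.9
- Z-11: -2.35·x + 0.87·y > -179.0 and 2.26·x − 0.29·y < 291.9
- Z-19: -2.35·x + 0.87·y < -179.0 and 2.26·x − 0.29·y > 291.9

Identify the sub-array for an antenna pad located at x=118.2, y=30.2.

Z-3

-2.35·118.2 + 0.87·30.2 = -251.496, which is < -179.0
2.26·118.2 − 0.29·30.2 = 258.374, which is < 291.9
This sign pattern matches Z-3.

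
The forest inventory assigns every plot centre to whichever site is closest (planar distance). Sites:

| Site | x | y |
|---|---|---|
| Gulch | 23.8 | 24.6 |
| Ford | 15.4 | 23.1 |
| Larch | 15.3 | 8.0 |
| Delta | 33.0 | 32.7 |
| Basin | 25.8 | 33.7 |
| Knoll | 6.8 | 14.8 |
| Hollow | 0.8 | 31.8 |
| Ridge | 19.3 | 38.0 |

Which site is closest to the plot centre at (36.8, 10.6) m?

Gulch

Squared distances to each site:
Gulch: 365.000; Ford: 614.210; Larch: 469.010; Delta: 502.850; Basin: 654.610; Knoll: 917.640; Hollow: 1745.440; Ridge: 1057.010.
Minimum at Gulch.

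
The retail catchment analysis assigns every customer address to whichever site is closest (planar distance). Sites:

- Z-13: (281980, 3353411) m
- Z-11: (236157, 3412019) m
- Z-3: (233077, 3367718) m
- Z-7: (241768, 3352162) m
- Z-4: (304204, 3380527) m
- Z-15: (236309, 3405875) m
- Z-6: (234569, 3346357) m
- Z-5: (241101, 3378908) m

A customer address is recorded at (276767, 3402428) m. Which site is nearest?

Z-4

Squared distances to each site:
Z-13: 2429841658.000; Z-11: 1741159381.000; Z-3: 3113600200.000; Z-7: 3751600757.000; Z-4: 1232442770.000; Z-15: 1648731573.000; Z-6: 4924628245.000; Z-5: 1825253956.000.
Minimum at Z-4.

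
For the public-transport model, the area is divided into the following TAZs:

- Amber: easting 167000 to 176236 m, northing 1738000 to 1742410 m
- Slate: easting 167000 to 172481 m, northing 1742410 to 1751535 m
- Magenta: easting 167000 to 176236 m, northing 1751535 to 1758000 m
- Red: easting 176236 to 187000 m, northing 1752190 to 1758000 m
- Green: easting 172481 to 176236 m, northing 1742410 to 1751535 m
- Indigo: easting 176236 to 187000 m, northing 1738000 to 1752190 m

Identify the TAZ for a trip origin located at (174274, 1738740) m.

The point has easting = 174274 and northing = 1738740.
Only Amber satisfies 167000 ≤ easting ≤ 176236 and 1738000 ≤ northing ≤ 1742410.

Amber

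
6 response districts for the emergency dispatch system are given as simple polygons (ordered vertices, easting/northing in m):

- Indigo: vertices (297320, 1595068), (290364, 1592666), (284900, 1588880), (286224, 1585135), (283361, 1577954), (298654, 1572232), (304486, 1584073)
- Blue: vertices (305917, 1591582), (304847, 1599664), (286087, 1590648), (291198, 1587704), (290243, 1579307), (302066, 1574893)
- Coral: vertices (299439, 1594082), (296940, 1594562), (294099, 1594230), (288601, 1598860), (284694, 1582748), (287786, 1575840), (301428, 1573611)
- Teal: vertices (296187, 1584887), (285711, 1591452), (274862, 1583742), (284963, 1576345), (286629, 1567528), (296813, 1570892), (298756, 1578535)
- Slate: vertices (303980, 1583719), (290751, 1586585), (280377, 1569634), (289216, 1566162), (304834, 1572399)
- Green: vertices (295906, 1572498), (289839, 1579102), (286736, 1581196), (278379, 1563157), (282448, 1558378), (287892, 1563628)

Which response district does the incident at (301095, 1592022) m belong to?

Blue

Cast a ray rightward from (301095, 1592022). For each polygon, the edges (by vertex number in listed order) whose endpoints lie on opposite sides of northing = 1592022, where each meets that height, and whether that is right or left of the point:
Indigo: 2–3 at easting≈289434.6 (left), 7–1 at easting≈299305.2 (left) → 0 crossings.
Blue: 1–2 at easting≈305858.7 (right), 2–3 at easting≈288945.9 (left) → 1 crossing.
Coral: 4–5 at easting≈286942.9 (left), 7–1 at easting≈299639.2 (left) → 0 crossings.
Teal: no edge straddles that height → 0 crossings.
Slate: no edge straddles that height → 0 crossings.
Green: no edge straddles that height → 0 crossings.
Only Blue has an odd count, so the point is inside Blue.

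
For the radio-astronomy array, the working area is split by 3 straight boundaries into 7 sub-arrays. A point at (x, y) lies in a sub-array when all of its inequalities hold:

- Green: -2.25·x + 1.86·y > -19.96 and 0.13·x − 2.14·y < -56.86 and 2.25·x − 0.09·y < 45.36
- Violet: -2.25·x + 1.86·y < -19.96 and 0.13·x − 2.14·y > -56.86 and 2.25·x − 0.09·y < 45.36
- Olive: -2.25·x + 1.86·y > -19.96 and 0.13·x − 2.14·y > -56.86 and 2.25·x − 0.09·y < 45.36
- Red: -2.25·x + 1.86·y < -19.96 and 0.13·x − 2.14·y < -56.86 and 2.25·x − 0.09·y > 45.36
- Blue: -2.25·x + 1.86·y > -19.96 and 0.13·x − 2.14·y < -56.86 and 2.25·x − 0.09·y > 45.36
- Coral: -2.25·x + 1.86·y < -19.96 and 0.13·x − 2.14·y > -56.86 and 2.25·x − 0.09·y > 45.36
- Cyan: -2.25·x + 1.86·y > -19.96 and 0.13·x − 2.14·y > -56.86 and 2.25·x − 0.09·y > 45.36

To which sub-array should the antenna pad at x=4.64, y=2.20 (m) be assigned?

-2.25·4.64 + 1.86·2.20 = -6.348, which is > -19.96
0.13·4.64 − 2.14·2.20 = -4.105, which is > -56.86
2.25·4.64 − 0.09·2.20 = 10.242, which is < 45.36
This sign pattern matches Olive.

Olive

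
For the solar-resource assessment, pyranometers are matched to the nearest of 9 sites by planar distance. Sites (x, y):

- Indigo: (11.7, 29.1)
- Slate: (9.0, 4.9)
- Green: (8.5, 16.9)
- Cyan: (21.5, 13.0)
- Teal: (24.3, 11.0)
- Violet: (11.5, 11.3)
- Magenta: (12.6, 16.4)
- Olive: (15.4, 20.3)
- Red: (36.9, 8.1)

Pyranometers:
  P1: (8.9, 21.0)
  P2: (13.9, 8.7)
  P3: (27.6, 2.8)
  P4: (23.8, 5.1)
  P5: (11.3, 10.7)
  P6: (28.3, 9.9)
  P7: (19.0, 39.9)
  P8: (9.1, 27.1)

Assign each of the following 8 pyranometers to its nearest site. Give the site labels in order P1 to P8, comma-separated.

Green, Violet, Teal, Teal, Violet, Teal, Indigo, Indigo

P1 → Green (d²=16.97)
P2 → Violet (d²=12.52)
P3 → Teal (d²=78.13)
P4 → Teal (d²=35.06)
P5 → Violet (d²=0.40)
P6 → Teal (d²=17.21)
P7 → Indigo (d²=169.93)
P8 → Indigo (d²=10.76)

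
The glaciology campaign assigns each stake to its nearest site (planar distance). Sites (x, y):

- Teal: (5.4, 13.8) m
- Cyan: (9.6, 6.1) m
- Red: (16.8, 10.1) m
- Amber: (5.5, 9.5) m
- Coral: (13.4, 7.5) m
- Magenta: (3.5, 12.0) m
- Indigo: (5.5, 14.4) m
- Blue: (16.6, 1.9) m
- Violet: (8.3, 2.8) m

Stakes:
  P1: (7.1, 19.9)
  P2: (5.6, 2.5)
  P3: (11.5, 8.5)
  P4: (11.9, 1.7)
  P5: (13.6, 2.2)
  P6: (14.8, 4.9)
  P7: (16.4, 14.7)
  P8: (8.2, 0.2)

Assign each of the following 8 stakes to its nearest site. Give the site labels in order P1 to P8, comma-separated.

P1 → Indigo (d²=32.81)
P2 → Violet (d²=7.38)
P3 → Coral (d²=4.61)
P4 → Violet (d²=14.17)
P5 → Blue (d²=9.09)
P6 → Coral (d²=8.72)
P7 → Red (d²=21.32)
P8 → Violet (d²=6.77)

Indigo, Violet, Coral, Violet, Blue, Coral, Red, Violet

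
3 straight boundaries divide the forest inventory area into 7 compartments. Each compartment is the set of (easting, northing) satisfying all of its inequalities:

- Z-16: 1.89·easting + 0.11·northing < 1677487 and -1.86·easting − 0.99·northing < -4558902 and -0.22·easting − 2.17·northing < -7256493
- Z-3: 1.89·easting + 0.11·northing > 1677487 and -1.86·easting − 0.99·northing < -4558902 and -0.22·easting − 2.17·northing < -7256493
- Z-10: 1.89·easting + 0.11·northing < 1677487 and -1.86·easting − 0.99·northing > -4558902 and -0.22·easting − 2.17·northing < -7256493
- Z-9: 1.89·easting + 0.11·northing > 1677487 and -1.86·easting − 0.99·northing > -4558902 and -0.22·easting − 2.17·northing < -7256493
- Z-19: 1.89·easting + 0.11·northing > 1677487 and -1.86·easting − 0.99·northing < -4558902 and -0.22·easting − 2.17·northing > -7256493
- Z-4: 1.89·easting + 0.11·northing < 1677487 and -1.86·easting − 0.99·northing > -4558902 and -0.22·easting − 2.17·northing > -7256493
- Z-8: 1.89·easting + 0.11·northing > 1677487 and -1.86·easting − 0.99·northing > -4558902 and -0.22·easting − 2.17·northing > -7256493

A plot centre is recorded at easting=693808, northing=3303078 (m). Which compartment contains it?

Z-16

1.89·693808 + 0.11·3303078 = 1674635.700, which is < 1677487
-1.86·693808 − 0.99·3303078 = -4560530.100, which is < -4558902
-0.22·693808 − 2.17·3303078 = -7320317.020, which is < -7256493
This sign pattern matches Z-16.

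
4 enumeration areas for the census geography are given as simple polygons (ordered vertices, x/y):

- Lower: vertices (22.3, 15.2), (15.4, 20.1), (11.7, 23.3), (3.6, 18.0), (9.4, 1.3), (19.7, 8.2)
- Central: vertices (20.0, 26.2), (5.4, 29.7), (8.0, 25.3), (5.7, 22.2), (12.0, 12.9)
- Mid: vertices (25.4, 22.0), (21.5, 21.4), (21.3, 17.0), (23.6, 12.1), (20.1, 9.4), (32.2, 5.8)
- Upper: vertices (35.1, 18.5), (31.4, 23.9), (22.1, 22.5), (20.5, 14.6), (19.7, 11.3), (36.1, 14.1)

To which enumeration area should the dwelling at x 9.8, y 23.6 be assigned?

Cast a ray rightward from (9.8, 23.6). For each polygon, the edges (by vertex number in listed order) whose endpoints lie on opposite sides of y = 23.6, where each meets that height, and whether that is right or left of the point:
Lower: no edge straddles that height → 0 crossings.
Central: 3–4 at x≈6.74 (left), 5–1 at x≈18.44 (right) → 1 crossing.
Mid: no edge straddles that height → 0 crossings.
Upper: 1–2 at x≈31.61 (right), 2–3 at x≈29.41 (right) → 2 crossings.
Only Central has an odd count, so the point is inside Central.

Central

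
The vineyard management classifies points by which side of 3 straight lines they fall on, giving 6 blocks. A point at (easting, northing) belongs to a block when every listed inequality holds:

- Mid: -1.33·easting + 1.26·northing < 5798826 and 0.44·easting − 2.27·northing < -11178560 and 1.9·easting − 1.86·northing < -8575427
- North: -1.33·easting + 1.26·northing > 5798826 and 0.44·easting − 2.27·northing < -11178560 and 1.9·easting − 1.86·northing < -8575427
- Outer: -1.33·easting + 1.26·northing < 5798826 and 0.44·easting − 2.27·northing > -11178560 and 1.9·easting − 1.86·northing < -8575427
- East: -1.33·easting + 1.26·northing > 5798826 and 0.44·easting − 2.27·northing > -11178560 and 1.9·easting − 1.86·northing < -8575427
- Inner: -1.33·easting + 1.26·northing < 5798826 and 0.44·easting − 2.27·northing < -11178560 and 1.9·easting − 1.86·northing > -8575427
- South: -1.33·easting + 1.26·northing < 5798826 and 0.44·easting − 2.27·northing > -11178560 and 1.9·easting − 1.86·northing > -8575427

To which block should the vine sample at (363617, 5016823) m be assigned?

-1.33·363617 + 1.26·5016823 = 5837586.370, which is > 5798826
0.44·363617 − 2.27·5016823 = -11228196.730, which is < -11178560
1.9·363617 − 1.86·5016823 = -8640418.480, which is < -8575427
This sign pattern matches North.

North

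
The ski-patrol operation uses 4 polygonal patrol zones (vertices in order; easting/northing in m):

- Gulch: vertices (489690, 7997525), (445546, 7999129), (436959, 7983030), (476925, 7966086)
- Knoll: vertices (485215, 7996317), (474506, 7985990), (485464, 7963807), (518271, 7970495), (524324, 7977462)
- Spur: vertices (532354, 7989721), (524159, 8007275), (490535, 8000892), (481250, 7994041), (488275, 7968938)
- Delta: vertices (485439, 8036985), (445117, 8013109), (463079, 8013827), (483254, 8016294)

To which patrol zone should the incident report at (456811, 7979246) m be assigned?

Gulch

Cast a ray rightward from (456811, 7979246). For each polygon, the edges (by vertex number in listed order) whose endpoints lie on opposite sides of northing = 7979246, where each meets that height, and whether that is right or left of the point:
Gulch: 3–4 at easting≈445884.4 (left), 4–1 at easting≈482268.3 (right) → 1 crossing.
Knoll: 2–3 at easting≈477837.4 (right), 5–1 at easting≈520623.6 (right) → 2 crossings.
Spur: 4–5 at easting≈485390.3 (right), 5–1 at easting≈510137.4 (right) → 2 crossings.
Delta: no edge straddles that height → 0 crossings.
Only Gulch has an odd count, so the point is inside Gulch.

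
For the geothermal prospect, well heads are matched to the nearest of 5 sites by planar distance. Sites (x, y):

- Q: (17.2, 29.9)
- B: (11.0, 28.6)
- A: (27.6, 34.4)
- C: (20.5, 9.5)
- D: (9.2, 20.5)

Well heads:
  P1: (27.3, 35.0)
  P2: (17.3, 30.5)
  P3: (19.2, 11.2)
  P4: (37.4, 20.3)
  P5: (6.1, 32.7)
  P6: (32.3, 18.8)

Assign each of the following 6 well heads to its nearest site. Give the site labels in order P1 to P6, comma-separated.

A, Q, C, A, B, C

P1 → A (d²=0.45)
P2 → Q (d²=0.37)
P3 → C (d²=4.58)
P4 → A (d²=294.85)
P5 → B (d²=40.82)
P6 → C (d²=225.73)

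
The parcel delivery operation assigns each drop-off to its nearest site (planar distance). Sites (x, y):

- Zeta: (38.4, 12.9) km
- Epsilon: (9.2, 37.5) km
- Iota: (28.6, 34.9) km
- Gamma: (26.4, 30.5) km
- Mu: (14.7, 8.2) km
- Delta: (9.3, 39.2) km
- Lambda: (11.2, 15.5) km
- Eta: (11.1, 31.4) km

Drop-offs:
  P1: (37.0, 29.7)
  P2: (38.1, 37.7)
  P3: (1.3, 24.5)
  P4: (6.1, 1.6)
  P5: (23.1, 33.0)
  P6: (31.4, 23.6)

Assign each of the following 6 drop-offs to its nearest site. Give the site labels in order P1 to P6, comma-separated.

Iota, Iota, Eta, Mu, Gamma, Gamma

P1 → Iota (d²=97.60)
P2 → Iota (d²=98.09)
P3 → Eta (d²=143.65)
P4 → Mu (d²=117.52)
P5 → Gamma (d²=17.14)
P6 → Gamma (d²=72.61)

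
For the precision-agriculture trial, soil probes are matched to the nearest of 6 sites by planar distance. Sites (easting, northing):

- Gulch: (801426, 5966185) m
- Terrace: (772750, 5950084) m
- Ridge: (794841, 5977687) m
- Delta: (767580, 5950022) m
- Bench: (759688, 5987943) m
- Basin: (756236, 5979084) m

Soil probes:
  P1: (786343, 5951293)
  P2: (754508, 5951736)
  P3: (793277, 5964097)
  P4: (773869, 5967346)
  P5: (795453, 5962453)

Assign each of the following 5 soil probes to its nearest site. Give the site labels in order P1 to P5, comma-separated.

P1 → Terrace (d²=186231330.00)
P2 → Delta (d²=173814980.00)
P3 → Gulch (d²=70765945.00)
P4 → Terrace (d²=299228805.00)
P5 → Gulch (d²=49604553.00)

Terrace, Delta, Gulch, Terrace, Gulch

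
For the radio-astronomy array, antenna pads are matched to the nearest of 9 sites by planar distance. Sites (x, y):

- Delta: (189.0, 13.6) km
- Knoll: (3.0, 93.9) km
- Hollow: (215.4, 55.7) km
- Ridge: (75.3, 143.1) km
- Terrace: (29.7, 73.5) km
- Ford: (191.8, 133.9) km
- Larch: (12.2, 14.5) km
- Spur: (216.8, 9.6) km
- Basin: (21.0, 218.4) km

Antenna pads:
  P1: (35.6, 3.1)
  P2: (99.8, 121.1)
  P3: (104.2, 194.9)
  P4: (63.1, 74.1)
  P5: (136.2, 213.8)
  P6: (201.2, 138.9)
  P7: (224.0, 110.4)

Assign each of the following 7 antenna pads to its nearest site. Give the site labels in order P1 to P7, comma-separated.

P1 → Larch (d²=677.52)
P2 → Ridge (d²=1084.25)
P3 → Ridge (d²=3518.45)
P4 → Terrace (d²=1115.92)
P5 → Ridge (d²=8707.30)
P6 → Ford (d²=113.36)
P7 → Ford (d²=1589.09)

Larch, Ridge, Ridge, Terrace, Ridge, Ford, Ford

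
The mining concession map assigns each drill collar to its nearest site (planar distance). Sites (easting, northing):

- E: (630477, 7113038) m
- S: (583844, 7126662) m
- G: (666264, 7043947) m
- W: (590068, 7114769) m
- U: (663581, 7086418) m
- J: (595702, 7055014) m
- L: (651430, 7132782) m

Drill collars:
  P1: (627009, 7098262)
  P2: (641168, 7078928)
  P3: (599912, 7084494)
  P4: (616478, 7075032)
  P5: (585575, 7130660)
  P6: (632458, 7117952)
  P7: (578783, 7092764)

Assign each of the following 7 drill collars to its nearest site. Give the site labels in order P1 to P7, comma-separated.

E, U, J, J, S, E, W

P1 → E (d²=230357200.00)
P2 → U (d²=558442669.00)
P3 → J (d²=886794500.00)
P4 → J (d²=832362500.00)
P5 → S (d²=18980365.00)
P6 → E (d²=28071757.00)
P7 → W (d²=611571250.00)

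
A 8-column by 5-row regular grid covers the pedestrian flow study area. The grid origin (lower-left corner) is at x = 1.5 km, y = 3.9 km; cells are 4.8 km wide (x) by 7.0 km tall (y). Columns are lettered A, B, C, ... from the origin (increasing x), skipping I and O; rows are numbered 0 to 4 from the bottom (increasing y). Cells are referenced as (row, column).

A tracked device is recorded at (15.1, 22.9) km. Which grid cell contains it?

(2, C)

Column index: ⌊(15.1 − 1.5) / 4.8⌋ = ⌊2.833⌋ = 2 → column C
Row offset from origin: ⌊(22.9 − 3.9) / 7.0⌋ = ⌊2.714⌋ = 2 → row 2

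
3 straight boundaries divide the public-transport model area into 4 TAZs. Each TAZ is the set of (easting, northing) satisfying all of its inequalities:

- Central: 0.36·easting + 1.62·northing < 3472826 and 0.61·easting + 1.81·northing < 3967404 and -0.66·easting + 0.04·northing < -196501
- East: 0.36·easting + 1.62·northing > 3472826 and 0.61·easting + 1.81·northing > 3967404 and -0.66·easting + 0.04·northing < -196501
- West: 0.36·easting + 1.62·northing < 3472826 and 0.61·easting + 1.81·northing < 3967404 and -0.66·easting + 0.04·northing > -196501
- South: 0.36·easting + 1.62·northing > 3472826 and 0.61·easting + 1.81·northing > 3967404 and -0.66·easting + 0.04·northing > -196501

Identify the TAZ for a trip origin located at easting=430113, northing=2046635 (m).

Central

0.36·430113 + 1.62·2046635 = 3470389.380, which is < 3472826
0.61·430113 + 1.81·2046635 = 3966778.280, which is < 3967404
-0.66·430113 + 0.04·2046635 = -202009.180, which is < -196501
This sign pattern matches Central.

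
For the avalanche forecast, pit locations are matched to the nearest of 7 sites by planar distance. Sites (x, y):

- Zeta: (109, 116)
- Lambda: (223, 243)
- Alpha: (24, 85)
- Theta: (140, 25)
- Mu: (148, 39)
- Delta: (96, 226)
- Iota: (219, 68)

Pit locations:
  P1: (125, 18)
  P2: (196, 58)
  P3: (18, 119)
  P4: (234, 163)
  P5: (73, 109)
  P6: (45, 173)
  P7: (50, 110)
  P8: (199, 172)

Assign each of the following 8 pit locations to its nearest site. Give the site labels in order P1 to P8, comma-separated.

Theta, Iota, Alpha, Lambda, Zeta, Delta, Alpha, Lambda

P1 → Theta (d²=274.00)
P2 → Iota (d²=629.00)
P3 → Alpha (d²=1192.00)
P4 → Lambda (d²=6521.00)
P5 → Zeta (d²=1345.00)
P6 → Delta (d²=5410.00)
P7 → Alpha (d²=1301.00)
P8 → Lambda (d²=5617.00)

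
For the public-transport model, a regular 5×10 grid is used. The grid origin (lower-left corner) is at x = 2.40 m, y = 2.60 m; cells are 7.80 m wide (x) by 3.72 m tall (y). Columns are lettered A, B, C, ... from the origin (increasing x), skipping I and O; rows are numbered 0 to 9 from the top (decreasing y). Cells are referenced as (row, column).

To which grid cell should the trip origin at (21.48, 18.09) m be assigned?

(5, C)

Column index: ⌊(21.48 − 2.40) / 7.80⌋ = ⌊2.446⌋ = 2 → column C
Row offset from origin: ⌊(18.09 − 2.60) / 3.72⌋ = ⌊4.164⌋ = 4 → row 5 (counted from top)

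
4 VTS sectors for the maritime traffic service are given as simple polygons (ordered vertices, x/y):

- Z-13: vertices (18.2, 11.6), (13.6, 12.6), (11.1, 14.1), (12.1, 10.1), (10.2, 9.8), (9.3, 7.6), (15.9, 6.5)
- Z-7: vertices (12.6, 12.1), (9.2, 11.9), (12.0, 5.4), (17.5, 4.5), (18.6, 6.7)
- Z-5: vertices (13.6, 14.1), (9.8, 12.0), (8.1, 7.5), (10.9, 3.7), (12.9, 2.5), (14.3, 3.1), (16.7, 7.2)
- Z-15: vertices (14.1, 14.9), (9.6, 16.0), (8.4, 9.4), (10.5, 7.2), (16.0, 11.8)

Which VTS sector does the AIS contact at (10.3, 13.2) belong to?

Cast a ray rightward from (10.3, 13.2). For each polygon, the edges (by vertex number in listed order) whose endpoints lie on opposite sides of y = 13.2, where each meets that height, and whether that is right or left of the point:
Z-13: 2–3 at x≈12.60 (right), 3–4 at x≈11.32 (right) → 2 crossings.
Z-7: no edge straddles that height → 0 crossings.
Z-5: 1–2 at x≈11.97 (right), 7–1 at x≈14.00 (right) → 2 crossings.
Z-15: 2–3 at x≈9.09 (left), 5–1 at x≈15.14 (right) → 1 crossing.
Only Z-15 has an odd count, so the point is inside Z-15.

Z-15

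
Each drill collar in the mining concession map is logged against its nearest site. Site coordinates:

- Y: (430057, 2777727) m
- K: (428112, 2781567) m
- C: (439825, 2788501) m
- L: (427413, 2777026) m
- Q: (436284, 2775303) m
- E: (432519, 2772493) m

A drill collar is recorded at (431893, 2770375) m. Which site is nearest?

E

Squared distances to each site:
Y: 57422800.000; K: 139556825.000; C: 391468500.000; L: 64306201.000; Q: 43566065.000; E: 4877800.000.
Minimum at E.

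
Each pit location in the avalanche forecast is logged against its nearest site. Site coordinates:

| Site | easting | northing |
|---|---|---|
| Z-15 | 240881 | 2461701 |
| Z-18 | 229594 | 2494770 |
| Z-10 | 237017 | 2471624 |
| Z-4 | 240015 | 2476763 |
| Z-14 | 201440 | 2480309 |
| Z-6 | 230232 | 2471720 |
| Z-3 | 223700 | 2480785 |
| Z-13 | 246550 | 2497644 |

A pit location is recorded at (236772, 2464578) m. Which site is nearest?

Z-15

Squared distances to each site:
Z-15: 25161010.000; Z-18: 963080548.000; Z-10: 49706141.000; Z-4: 158991274.000; Z-14: 1495814585.000; Z-6: 93779764.000; Z-3: 433544033.000; Z-13: 1188969640.000.
Minimum at Z-15.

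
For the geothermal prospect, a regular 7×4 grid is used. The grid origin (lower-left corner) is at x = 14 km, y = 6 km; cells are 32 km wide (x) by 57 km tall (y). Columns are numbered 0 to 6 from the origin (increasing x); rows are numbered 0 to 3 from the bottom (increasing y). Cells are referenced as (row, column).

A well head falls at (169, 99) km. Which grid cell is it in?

(1, 4)

Column index: ⌊(169 − 14) / 32⌋ = ⌊4.844⌋ = 4
Row offset from origin: ⌊(99 − 6) / 57⌋ = ⌊1.632⌋ = 1 → row 1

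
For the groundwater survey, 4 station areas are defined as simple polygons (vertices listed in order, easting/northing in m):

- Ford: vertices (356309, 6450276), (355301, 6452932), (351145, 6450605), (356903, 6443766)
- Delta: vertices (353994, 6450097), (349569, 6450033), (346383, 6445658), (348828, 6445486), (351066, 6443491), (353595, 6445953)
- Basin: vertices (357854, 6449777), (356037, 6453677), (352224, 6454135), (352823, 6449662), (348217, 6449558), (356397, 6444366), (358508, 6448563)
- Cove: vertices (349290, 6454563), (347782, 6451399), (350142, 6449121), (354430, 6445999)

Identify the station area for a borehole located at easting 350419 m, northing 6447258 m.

Delta

Cast a ray rightward from (350419, 6447258). For each polygon, the edges (by vertex number in listed order) whose endpoints lie on opposite sides of northing = 6447258, where each meets that height, and whether that is right or left of the point:
Ford: 3–4 at easting≈353963.0 (right), 4–1 at easting≈356584.4 (right) → 2 crossings.
Delta: 2–3 at easting≈347548.2 (left), 6–1 at easting≈353720.7 (right) → 1 crossing.
Basin: 5–6 at easting≈351840.7 (right), 6–7 at easting≈357851.6 (right) → 2 crossings.
Cove: 3–4 at easting≈352700.8 (right), 4–1 at easting≈353674.4 (right) → 2 crossings.
Only Delta has an odd count, so the point is inside Delta.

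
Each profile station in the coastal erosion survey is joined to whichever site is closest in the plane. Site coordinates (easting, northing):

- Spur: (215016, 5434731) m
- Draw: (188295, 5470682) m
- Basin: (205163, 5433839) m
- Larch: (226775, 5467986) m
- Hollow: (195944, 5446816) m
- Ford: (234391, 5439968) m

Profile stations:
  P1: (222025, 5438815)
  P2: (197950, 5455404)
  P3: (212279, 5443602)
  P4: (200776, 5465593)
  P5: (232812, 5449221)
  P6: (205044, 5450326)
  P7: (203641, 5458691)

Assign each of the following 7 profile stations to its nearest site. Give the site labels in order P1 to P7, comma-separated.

P1 → Spur (d²=65805137.00)
P2 → Hollow (d²=77777780.00)
P3 → Spur (d²=86185810.00)
P4 → Draw (d²=181673282.00)
P5 → Ford (d²=88111250.00)
P6 → Hollow (d²=95130100.00)
P7 → Hollow (d²=200259434.00)

Spur, Hollow, Spur, Draw, Ford, Hollow, Hollow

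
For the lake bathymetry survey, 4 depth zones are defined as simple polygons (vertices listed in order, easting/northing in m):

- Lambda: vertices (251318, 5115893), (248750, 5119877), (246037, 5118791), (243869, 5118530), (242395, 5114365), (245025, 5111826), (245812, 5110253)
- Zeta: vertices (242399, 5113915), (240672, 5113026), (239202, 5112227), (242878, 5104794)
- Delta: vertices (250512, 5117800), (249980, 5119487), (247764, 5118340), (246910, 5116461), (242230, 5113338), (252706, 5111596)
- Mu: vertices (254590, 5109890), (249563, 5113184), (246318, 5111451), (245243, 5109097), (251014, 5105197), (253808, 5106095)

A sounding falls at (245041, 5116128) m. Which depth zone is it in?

Lambda

Cast a ray rightward from (245041, 5116128). For each polygon, the edges (by vertex number in listed order) whose endpoints lie on opposite sides of northing = 5116128, where each meets that height, and whether that is right or left of the point:
Lambda: 1–2 at easting≈251166.5 (right), 4–5 at easting≈243018.9 (left) → 1 crossing.
Zeta: no edge straddles that height → 0 crossings.
Delta: 4–5 at easting≈246411.0 (right), 6–1 at easting≈251103.3 (right) → 2 crossings.
Mu: no edge straddles that height → 0 crossings.
Only Lambda has an odd count, so the point is inside Lambda.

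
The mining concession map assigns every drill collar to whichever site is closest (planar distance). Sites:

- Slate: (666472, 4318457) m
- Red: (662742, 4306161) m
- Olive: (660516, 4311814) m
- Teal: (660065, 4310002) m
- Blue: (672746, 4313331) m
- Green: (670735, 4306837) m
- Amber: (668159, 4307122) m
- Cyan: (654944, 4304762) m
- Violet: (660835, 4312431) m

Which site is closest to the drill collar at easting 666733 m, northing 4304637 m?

Squared distances to each site:
Slate: 191060521.000; Red: 18250657.000; Olive: 90160418.000; Teal: 73245449.000; Blue: 111741805.000; Green: 20856004.000; Amber: 8208701.000; Cyan: 138996146.000; Violet: 95532840.000.
Minimum at Amber.

Amber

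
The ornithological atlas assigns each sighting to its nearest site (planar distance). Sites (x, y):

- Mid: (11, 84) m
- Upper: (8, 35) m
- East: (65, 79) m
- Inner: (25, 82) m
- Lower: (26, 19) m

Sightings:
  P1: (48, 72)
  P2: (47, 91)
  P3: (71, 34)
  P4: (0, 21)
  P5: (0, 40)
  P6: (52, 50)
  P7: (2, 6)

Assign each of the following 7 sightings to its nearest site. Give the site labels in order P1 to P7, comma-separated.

East, East, East, Upper, Upper, East, Lower

P1 → East (d²=338.00)
P2 → East (d²=468.00)
P3 → East (d²=2061.00)
P4 → Upper (d²=260.00)
P5 → Upper (d²=89.00)
P6 → East (d²=1010.00)
P7 → Lower (d²=745.00)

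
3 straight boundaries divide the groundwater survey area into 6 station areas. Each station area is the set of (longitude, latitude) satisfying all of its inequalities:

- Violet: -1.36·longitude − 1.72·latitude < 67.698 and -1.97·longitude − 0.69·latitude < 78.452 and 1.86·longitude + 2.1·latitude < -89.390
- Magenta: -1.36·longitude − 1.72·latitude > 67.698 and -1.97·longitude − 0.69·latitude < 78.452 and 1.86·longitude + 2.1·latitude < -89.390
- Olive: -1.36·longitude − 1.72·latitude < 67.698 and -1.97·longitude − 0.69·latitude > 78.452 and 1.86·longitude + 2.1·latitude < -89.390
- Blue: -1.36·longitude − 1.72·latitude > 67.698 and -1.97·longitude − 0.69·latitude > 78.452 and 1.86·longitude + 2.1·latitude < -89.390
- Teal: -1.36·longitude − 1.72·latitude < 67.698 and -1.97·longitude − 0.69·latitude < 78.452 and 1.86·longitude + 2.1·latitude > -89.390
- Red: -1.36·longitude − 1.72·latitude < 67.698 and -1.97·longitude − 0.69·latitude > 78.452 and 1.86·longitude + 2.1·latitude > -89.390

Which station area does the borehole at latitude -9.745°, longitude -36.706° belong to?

Red

-1.36·-36.706 − 1.72·-9.745 = 66.682, which is < 67.698
-1.97·-36.706 − 0.69·-9.745 = 79.035, which is > 78.452
1.86·-36.706 + 2.1·-9.745 = -88.738, which is > -89.390
This sign pattern matches Red.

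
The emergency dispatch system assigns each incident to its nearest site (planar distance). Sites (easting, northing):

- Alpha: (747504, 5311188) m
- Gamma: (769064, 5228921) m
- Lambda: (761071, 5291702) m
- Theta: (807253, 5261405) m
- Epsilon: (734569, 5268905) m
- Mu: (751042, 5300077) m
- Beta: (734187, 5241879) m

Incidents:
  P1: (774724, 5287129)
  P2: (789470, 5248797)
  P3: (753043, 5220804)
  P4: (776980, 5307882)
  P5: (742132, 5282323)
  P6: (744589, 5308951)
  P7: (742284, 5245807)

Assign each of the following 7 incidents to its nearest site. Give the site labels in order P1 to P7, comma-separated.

P1 → Lambda (d²=207316738.00)
P2 → Theta (d²=475196753.00)
P3 → Gamma (d²=322558130.00)
P4 → Lambda (d²=514888681.00)
P5 → Epsilon (d²=237241693.00)
P6 → Alpha (d²=13501394.00)
P7 → Beta (d²=80990593.00)

Lambda, Theta, Gamma, Lambda, Epsilon, Alpha, Beta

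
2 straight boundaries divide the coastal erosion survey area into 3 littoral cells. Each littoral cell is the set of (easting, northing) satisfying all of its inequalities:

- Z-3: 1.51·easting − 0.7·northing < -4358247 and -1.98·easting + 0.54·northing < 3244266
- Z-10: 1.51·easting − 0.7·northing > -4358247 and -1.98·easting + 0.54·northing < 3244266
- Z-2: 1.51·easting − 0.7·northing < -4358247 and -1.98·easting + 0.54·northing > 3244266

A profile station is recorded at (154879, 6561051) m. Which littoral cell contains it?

Z-3

1.51·154879 − 0.7·6561051 = -4358868.410, which is < -4358247
-1.98·154879 + 0.54·6561051 = 3236307.120, which is < 3244266
This sign pattern matches Z-3.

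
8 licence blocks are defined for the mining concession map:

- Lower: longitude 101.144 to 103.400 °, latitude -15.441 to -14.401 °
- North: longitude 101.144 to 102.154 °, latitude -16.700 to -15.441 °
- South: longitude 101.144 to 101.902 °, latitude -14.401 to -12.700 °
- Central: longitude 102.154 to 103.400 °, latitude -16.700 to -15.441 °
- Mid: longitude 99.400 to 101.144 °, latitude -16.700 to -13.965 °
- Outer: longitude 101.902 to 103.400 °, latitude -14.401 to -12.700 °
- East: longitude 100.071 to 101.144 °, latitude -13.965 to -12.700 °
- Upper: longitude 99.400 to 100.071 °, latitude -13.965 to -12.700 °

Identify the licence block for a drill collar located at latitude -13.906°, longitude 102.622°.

The point has longitude = 102.622 and latitude = -13.906.
Only Outer satisfies 101.902 ≤ longitude ≤ 103.400 and -14.401 ≤ latitude ≤ -12.700.

Outer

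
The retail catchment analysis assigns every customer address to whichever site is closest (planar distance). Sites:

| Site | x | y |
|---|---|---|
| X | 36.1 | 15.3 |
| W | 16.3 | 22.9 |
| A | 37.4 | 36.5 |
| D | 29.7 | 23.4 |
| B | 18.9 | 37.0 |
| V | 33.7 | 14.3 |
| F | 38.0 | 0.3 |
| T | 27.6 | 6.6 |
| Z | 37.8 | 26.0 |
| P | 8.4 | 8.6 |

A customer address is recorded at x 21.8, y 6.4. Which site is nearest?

T

Squared distances to each site:
X: 283.700; W: 302.500; A: 1149.370; D: 351.410; B: 944.770; V: 204.020; F: 299.650; T: 33.680; Z: 640.160; P: 184.400.
Minimum at T.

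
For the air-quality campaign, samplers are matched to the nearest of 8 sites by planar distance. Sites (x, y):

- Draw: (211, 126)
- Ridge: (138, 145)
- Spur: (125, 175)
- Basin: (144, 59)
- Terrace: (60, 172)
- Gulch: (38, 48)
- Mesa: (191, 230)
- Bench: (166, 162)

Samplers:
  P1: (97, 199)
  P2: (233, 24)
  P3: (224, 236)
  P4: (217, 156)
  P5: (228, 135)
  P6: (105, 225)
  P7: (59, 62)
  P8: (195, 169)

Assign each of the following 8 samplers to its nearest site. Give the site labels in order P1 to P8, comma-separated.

Spur, Basin, Mesa, Draw, Draw, Spur, Gulch, Bench

P1 → Spur (d²=1360.00)
P2 → Basin (d²=9146.00)
P3 → Mesa (d²=1125.00)
P4 → Draw (d²=936.00)
P5 → Draw (d²=370.00)
P6 → Spur (d²=2900.00)
P7 → Gulch (d²=637.00)
P8 → Bench (d²=890.00)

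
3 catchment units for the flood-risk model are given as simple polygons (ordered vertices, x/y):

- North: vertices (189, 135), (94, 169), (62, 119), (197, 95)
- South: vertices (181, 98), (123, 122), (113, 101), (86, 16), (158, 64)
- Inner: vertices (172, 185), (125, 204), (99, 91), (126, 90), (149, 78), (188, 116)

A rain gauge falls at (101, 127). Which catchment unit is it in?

North

Cast a ray rightward from (101, 127). For each polygon, the edges (by vertex number in listed order) whose endpoints lie on opposite sides of y = 127, where each meets that height, and whether that is right or left of the point:
North: 2–3 at x≈67.1 (left), 4–1 at x≈190.6 (right) → 1 crossing.
South: no edge straddles that height → 0 crossings.
Inner: 2–3 at x≈107.3 (right), 6–1 at x≈185.4 (right) → 2 crossings.
Only North has an odd count, so the point is inside North.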